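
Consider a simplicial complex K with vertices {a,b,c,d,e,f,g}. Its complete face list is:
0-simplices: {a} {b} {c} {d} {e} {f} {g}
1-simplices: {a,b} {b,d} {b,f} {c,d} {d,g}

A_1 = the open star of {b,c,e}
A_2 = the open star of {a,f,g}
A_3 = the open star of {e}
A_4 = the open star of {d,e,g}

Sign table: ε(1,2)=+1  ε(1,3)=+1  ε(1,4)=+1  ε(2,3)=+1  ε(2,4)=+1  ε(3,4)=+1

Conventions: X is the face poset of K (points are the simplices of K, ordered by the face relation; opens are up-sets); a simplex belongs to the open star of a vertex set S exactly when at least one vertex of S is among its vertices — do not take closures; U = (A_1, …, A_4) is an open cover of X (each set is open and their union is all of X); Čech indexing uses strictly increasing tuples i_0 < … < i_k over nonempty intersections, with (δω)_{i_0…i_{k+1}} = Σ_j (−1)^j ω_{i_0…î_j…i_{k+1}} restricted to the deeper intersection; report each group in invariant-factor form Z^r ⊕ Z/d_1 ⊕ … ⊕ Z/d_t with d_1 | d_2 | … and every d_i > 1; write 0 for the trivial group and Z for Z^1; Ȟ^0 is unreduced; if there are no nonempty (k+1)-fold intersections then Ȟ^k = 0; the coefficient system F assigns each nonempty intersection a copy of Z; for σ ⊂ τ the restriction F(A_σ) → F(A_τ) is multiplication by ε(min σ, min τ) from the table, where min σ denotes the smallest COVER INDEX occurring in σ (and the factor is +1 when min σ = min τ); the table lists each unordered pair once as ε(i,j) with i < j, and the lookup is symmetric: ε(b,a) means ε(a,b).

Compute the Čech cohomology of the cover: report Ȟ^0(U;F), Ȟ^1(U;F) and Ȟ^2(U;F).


nonempty overlaps:
  A1={{b},{c},{e},{a,b},{b,d},{b,f},{c,d}} A2={{a},{f},{g},{a,b},{b,f},{d,g}} A3={{e}} A4={{d},{e},{g},{b,d},{c,d},{d,g}}
  A12={{a,b},{b,f}} A13={{e}} A14={{e},{b,d},{c,d}} A24={{g},{d,g}} A34={{e}}
  A134={{e}}
C dims 4,5,1; δ0: rk 3, SNF 1^3; δ1: rk 1, SNF 1^1
degree 0: 4−3−0 = 1 → Ȟ^0 ≅ Z
degree 1: 5−1−3 = 1 → Ȟ^1 ≅ Z
degree 2: 1−0−1 = 0 → Ȟ^2 ≅ 0

Ȟ^0 = Z, Ȟ^1 = Z, Ȟ^2 = 0


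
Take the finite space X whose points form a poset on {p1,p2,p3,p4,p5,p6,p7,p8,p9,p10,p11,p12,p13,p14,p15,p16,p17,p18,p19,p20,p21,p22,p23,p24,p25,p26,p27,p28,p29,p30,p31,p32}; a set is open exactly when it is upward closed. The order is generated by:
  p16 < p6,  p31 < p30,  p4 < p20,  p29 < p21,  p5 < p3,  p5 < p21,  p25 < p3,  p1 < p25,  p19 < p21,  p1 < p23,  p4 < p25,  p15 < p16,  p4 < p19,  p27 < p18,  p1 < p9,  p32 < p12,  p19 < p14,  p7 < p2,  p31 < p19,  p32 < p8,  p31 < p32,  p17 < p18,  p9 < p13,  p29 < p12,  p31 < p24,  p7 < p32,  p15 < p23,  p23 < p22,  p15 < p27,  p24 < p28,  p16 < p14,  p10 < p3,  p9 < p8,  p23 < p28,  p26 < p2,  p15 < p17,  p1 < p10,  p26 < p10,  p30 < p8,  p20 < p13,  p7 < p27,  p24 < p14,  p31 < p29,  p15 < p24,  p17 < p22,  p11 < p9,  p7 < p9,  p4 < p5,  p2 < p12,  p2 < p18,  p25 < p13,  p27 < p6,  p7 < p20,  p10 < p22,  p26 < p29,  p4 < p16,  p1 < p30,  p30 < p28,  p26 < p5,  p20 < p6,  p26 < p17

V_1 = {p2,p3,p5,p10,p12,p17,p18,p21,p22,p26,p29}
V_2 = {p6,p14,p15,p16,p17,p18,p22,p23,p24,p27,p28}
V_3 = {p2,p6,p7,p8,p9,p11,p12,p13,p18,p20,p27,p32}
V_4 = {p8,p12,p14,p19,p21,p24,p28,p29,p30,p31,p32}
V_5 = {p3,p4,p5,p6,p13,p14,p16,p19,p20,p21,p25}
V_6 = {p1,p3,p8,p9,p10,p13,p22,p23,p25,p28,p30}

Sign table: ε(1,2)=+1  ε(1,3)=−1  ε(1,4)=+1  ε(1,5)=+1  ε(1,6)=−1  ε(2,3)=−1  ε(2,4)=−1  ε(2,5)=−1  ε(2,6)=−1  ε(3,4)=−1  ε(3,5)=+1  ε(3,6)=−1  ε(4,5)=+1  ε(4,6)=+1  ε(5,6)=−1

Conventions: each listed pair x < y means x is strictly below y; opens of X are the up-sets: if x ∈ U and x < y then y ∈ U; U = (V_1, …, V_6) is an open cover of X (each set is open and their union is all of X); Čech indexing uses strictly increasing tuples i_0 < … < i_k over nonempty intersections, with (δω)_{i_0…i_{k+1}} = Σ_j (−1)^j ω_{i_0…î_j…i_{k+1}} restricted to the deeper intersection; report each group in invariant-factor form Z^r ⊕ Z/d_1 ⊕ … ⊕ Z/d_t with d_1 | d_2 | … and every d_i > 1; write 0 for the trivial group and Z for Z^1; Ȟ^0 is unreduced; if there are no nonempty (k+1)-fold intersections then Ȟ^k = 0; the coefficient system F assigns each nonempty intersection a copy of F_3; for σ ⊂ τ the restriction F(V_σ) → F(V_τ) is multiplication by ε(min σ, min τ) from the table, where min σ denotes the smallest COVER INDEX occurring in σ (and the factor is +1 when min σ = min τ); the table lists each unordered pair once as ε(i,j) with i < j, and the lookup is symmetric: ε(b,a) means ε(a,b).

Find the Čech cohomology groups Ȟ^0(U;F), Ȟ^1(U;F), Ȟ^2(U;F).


Ȟ^0 = 0; Ȟ^1 = 0; Ȟ^2 = Z/3

cover nerve:
  V12={p17,p18,p22} V13={p2,p12,p18} V14={p12,p21,p29} V15={p3,p5,p21} V16={p3,p10,p22} V23={p6,p18,p27} V24={p14,p24,p28} V25={p6,p14,p16} V26={p22,p23,p28} V34={p8,p12,p32} V35={p6,p13,p20} V36={p8,p9,p13} V45={p14,p19,p21} V46={p8,p28,p30} V56={p3,p13,p25}
  V123={p18} V126={p22} V134={p12} V145={p21} V156={p3} V235={p6} V245={p14} V246={p28} V346={p8} V356={p13}
C dims 6,15,10; δ0: rk_F3 6; δ1: rk_F3 9
Ȟ^0: (6−6)−0=0 ⇒ 0
Ȟ^1: (15−9)−6=0 ⇒ 0
Ȟ^2: (10−0)−9=1 ⇒ Z/3


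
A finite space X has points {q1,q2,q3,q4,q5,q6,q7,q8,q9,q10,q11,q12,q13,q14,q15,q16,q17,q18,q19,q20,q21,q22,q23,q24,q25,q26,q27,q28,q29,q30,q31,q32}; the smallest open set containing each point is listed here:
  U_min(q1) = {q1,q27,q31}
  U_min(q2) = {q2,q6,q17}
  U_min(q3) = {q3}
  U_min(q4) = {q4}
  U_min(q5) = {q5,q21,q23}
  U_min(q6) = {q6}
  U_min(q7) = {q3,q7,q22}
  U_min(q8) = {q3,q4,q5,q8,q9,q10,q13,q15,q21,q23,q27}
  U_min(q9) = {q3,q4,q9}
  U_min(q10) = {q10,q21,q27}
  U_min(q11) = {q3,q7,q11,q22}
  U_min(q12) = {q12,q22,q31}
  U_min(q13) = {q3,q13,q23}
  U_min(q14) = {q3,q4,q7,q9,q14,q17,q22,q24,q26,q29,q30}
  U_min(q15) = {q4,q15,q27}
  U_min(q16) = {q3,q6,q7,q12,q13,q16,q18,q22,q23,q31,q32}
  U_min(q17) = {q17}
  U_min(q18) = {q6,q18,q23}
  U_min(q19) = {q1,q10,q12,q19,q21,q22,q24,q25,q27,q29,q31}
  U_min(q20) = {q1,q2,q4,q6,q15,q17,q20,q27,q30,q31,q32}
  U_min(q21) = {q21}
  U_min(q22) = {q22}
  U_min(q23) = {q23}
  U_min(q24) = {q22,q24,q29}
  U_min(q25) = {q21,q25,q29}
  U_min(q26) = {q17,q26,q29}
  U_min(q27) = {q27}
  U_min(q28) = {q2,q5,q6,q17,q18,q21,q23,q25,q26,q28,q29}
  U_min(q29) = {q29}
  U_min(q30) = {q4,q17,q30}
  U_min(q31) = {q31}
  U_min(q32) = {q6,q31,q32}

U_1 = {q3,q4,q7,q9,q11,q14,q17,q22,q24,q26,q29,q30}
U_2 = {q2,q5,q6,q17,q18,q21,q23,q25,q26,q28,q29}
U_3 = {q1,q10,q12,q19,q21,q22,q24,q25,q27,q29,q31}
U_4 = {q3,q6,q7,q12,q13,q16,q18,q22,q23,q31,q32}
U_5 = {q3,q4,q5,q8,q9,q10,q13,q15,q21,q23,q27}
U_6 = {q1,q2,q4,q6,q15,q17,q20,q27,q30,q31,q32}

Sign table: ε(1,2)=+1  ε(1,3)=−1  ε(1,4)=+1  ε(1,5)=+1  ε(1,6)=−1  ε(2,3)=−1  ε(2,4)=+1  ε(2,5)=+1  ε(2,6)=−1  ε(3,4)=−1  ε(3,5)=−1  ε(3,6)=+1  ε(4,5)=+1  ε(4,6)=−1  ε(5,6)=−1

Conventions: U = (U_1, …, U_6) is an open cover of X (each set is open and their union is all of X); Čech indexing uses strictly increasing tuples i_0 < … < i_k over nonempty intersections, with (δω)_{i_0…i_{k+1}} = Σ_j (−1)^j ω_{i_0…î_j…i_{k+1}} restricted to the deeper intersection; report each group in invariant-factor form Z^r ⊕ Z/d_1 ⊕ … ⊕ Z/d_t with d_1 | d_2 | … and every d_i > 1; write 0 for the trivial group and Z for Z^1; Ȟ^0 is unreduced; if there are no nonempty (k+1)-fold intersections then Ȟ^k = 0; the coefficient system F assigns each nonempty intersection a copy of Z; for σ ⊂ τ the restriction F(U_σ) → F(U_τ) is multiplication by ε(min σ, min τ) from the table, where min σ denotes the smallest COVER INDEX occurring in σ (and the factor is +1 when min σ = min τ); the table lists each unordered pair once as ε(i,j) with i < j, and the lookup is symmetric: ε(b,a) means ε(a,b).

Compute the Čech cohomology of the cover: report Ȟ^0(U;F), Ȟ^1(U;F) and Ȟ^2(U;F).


nerve simplices:
  U12={q17,q26,q29} U13={q22,q24,q29} U14={q3,q7,q22} U15={q3,q4,q9} U16={q4,q17,q30} U23={q21,q25,q29} U24={q6,q18,q23} U25={q5,q21,q23} U26={q2,q6,q17} U34={q12,q22,q31} U35={q10,q21,q27} U36={q1,q27,q31} U45={q3,q13,q23} U46={q6,q31,q32} U56={q4,q15,q27}
  U123={q29} U126={q17} U134={q22} U145={q3} U156={q4} U235={q21} U245={q23} U246={q6} U346={q31} U356={q27}
C dims 6,15,10; δ0: rk 5, SNF 1^5; δ1: rk 10, SNF 1^9·2
degree 0: 6−5−0 = 1 → Ȟ^0 ≅ Z
degree 1: 15−10−5 = 0 → Ȟ^1 ≅ 0
degree 2: 10−0−10 = 0 plus torsion [2] → Ȟ^2 ≅ Z/2

Ȟ^0 = Z, Ȟ^1 = 0 and Ȟ^2 = Z/2


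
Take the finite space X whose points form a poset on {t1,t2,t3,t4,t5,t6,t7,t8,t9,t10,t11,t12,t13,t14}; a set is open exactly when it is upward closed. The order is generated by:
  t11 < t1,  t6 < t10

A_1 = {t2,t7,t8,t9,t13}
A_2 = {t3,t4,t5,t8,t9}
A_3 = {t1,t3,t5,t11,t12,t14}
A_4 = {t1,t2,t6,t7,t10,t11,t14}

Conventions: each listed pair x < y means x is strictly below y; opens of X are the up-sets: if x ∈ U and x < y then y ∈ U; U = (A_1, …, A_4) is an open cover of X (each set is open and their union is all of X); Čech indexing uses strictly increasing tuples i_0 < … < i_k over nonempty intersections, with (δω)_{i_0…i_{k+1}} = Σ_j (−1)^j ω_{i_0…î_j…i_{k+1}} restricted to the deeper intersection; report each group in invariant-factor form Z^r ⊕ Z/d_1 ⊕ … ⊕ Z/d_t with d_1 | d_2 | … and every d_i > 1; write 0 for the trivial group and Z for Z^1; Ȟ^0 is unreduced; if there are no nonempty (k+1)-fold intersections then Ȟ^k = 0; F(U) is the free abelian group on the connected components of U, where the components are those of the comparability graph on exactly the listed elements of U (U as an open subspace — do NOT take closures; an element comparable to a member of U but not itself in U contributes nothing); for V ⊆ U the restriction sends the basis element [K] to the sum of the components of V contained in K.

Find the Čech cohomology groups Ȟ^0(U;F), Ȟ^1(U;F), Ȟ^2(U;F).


Ȟ^0 = Z^12,  Ȟ^1 = 0,  Ȟ^2 = 0

nerve of the cover:
  A12={t8,t9} A14={t2,t7} A23={t3,t5} A34={t1,t11,t14}
components per intersection:
  A1: {t2} {t7} {t8} {t9} {t13}
  A2: {t3} {t4} {t5} {t8} {t9}
  A3: {t1,t11} {t3} {t5} {t12} {t14}
  A4: {t1,t11} {t2} {t6,t10} {t7} {t14}
  A12: {t8} {t9}
  A14: {t2} {t7}
  A23: {t3} {t5}
  A34: {t1,t11} {t14}
C dims 20,8; δ0: rk 8, SNF 1^8
Ȟ^0 = (20 − 8) − 0 = 12, so Ȟ^0 ≅ Z^12
Ȟ^1 = (8 − 0) − 8 = 0, so Ȟ^1 ≅ 0
Ȟ^2 = (0 − 0) − 0 = 0, so Ȟ^2 ≅ 0


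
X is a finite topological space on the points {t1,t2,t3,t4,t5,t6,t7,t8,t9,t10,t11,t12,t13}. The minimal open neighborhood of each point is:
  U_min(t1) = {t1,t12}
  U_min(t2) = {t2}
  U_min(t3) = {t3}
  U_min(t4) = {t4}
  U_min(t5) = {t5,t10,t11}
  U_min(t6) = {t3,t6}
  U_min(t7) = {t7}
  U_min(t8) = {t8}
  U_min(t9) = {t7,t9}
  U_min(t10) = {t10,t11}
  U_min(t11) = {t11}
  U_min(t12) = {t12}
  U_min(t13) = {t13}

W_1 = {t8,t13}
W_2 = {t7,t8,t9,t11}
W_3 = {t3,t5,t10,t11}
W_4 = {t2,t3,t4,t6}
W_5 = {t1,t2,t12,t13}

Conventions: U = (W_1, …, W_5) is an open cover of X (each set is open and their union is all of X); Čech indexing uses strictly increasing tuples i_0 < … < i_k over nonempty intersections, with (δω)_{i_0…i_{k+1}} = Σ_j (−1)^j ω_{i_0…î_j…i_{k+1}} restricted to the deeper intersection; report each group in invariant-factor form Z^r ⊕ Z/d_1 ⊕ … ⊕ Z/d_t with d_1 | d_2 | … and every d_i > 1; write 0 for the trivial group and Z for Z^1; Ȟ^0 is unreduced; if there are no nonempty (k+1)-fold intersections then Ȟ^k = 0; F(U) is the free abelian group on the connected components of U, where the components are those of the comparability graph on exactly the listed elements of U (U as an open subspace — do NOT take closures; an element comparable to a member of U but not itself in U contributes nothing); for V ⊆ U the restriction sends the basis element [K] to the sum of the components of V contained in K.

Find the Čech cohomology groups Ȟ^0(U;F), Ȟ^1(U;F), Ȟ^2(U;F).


Ȟ^0 ≅ Z^8, Ȟ^1 ≅ 0 and Ȟ^2 ≅ 0

nonempty intersections:
  W12={t8} W15={t13} W23={t11} W34={t3} W45={t2}
components per intersection:
  W1: {t8} {t13}
  W2: {t7,t9} {t8} {t11}
  W3: {t3} {t5,t10,t11}
  W4: {t2} {t3,t6} {t4}
  W5: {t1,t12} {t2} {t13}
  W12: {t8}
  W15: {t13}
  W23: {t11}
  W34: {t3}
  W45: {t2}
C dims 13,5; δ0: rk 5, SNF 1^5
Ȟ^0: (13−5)−0=8 ⇒ Z^8
Ȟ^1: (5−0)−5=0 ⇒ 0
Ȟ^2: (0−0)−0=0 ⇒ 0


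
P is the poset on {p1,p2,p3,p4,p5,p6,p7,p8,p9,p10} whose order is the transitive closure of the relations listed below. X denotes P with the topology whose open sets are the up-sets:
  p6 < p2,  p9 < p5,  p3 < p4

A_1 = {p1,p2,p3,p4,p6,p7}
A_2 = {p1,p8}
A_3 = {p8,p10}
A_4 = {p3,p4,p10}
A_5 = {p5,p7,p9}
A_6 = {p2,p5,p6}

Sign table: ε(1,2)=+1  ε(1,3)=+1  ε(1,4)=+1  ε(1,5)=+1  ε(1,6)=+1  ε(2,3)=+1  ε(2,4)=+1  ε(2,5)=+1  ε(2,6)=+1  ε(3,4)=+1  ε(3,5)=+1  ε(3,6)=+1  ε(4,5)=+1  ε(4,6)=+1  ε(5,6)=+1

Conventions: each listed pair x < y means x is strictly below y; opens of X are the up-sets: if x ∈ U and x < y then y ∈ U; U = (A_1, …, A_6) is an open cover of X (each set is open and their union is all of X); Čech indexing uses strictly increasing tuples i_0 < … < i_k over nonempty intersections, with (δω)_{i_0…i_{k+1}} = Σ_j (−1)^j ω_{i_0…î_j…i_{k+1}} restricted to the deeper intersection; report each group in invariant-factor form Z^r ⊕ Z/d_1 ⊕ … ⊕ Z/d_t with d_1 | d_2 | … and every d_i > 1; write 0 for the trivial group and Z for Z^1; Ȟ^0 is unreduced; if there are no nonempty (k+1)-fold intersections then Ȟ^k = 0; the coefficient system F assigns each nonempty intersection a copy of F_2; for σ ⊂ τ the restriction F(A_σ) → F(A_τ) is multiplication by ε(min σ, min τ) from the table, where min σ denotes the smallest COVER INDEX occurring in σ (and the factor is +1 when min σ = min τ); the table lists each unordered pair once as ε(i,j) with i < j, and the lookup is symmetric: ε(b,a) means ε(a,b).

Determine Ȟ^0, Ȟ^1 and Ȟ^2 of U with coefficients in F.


cover nerve:
  A12={p1} A14={p3,p4} A15={p7} A16={p2,p6} A23={p8} A34={p10} A56={p5}
C dims 6,7; δ0: rk_F2 5
Ȟ^0: (6−5)−0=1 ⇒ Z/2
Ȟ^1: (7−0)−5=2 ⇒ Z/2 ⊕ Z/2
Ȟ^2: (0−0)−0=0 ⇒ 0

Ȟ^0 = Z/2,  Ȟ^1 = Z/2 ⊕ Z/2,  Ȟ^2 = 0


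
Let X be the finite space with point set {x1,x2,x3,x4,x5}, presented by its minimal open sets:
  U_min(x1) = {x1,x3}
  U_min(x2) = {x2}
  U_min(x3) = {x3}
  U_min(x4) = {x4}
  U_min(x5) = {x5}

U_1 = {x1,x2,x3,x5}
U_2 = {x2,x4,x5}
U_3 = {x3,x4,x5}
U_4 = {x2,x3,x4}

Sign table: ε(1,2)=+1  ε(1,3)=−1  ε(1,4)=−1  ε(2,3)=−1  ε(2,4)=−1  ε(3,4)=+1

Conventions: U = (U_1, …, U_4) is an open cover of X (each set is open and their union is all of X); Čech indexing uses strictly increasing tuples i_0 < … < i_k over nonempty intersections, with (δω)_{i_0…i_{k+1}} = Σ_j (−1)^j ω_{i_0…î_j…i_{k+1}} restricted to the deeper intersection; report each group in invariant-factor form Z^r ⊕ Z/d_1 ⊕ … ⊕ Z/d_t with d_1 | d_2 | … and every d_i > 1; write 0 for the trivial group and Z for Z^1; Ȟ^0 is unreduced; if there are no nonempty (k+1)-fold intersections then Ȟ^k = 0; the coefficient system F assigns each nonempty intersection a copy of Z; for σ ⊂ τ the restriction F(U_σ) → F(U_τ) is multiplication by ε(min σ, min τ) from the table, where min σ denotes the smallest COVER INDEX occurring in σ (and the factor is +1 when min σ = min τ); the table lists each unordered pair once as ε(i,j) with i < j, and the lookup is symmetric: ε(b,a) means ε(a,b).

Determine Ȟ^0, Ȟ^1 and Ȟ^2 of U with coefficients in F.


Ȟ^0 = Z,  Ȟ^1 = 0,  Ȟ^2 = Z

nonempty intersections:
  U12={x2,x5} U13={x3,x5} U14={x2,x3} U23={x4,x5} U24={x2,x4} U34={x3,x4}
  U123={x5} U124={x2} U134={x3} U234={x4}
C dims 4,6,4; δ0: rk 3, SNF 1^3; δ1: rk 3, SNF 1^3
Ȟ^0: (4−3)−0=1 ⇒ Z
Ȟ^1: (6−3)−3=0 ⇒ 0
Ȟ^2: (4−0)−3=1 ⇒ Z


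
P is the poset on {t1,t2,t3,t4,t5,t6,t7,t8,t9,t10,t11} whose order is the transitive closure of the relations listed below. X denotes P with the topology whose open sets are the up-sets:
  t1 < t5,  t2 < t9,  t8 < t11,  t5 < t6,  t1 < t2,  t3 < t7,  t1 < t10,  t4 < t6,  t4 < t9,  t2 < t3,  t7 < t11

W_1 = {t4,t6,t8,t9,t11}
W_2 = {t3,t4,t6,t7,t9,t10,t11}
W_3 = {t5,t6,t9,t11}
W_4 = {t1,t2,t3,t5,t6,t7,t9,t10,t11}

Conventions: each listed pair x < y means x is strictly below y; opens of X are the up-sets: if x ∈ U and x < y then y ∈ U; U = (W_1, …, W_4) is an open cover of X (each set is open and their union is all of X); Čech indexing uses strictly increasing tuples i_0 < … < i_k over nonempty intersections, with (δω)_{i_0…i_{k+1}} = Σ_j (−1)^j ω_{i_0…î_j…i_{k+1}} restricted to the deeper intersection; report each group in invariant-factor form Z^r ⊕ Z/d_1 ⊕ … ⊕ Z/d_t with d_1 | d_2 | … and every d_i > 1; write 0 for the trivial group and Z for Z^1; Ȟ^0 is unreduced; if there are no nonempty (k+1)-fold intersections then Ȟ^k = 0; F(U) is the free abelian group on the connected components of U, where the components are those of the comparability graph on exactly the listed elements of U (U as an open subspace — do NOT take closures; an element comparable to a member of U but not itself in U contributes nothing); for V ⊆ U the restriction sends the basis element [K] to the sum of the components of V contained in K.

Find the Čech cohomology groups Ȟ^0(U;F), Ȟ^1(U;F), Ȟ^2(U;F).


nonempty intersections:
  W12={t4,t6,t9,t11} W13={t6,t9,t11} W14={t6,t9,t11} W23={t6,t9,t11} W24={t3,t6,t7,t9,t10,t11} W34={t5,t6,t9,t11}
  W123={t6,t9,t11} W124={t6,t9,t11} W134={t6,t9,t11} W234={t6,t9,t11}
  W1234={t6,t9,t11}
components per intersection:
  W1: {t4,t6,t9} {t8,t11}
  W2: {t3,t7,t11} {t4,t6,t9} {t10}
  W3: {t5,t6} {t9} {t11}
  W4: {t1,t2,t3,t5,t6,t7,t9,t10,t11}
  W12: {t4,t6,t9} {t11}
  W13: {t6} {t9} {t11}
  W14: {t6} {t9} {t11}
  W23: {t6} {t9} {t11}
  W24: {t3,t7,t11} {t6} {t9} {t10}
  W34: {t5,t6} {t9} {t11}
  W123: {t6} {t9} {t11}
  W124: {t6} {t9} {t11}
  W134: {t6} {t9} {t11}
  W234: {t6} {t9} {t11}
  W1234: {t6} {t9} {t11}
C dims 9,18,12,3; δ0: rk 8, SNF 1^8; δ1: rk 9, SNF 1^9; δ2: rk 3, SNF 1^3
Ȟ^0: (9−8)−0=1 ⇒ Z
Ȟ^1: (18−9)−8=1 ⇒ Z
Ȟ^2: (12−3)−9=0 ⇒ 0

Ȟ^0(U;F) ≅ Z, Ȟ^1(U;F) ≅ Z, Ȟ^2(U;F) ≅ 0


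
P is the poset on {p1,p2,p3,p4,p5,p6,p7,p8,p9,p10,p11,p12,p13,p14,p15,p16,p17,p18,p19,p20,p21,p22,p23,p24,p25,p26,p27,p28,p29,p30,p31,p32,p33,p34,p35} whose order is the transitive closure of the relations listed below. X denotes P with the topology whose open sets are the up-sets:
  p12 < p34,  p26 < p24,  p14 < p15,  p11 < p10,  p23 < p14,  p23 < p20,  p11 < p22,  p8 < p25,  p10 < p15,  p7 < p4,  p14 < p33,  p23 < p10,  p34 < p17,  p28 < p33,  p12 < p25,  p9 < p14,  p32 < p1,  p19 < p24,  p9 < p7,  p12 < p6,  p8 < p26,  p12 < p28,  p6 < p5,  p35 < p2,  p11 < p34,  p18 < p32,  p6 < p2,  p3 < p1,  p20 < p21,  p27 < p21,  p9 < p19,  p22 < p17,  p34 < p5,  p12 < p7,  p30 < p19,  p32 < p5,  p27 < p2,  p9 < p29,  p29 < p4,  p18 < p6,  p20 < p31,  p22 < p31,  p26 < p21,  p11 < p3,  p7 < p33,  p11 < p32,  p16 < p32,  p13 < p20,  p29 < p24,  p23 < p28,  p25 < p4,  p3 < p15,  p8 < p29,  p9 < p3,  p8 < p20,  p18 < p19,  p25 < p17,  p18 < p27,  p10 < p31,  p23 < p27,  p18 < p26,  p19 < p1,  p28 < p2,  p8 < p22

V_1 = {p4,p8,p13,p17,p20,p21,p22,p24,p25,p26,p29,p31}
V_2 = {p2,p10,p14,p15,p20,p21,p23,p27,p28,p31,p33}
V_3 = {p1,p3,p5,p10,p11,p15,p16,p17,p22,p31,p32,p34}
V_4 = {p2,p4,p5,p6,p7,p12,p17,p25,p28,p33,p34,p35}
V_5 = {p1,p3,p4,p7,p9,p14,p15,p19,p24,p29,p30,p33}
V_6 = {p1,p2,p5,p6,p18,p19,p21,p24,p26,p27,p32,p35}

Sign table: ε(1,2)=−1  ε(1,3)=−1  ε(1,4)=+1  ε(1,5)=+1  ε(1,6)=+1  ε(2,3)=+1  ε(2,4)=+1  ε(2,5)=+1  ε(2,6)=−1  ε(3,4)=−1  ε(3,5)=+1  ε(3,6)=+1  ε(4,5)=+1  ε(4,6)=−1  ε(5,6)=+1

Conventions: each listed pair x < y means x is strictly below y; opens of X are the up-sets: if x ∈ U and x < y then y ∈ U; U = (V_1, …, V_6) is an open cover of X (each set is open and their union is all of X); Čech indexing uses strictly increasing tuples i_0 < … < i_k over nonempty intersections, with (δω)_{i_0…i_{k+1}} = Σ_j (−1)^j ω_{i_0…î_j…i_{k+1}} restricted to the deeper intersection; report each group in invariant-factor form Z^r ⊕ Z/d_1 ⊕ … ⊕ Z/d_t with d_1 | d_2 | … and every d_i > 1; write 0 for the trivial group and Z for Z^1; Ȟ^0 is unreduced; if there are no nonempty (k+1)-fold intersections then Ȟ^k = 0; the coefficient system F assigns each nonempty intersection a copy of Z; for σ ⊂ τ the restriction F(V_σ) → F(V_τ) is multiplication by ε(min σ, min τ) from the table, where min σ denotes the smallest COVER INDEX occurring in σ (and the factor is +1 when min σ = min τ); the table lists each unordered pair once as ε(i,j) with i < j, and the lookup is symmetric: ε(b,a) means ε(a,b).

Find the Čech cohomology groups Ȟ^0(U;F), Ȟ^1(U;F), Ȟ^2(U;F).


nonempty overlaps:
  V12={p20,p21,p31} V13={p17,p22,p31} V14={p4,p17,p25} V15={p4,p24,p29} V16={p21,p24,p26} V23={p10,p15,p31} V24={p2,p28,p33} V25={p14,p15,p33} V26={p2,p21,p27} V34={p5,p17,p34} V35={p1,p3,p15} V36={p1,p5,p32} V45={p4,p7,p33} V46={p2,p5,p6,p35} V56={p1,p19,p24}
  V123={p31} V126={p21} V134={p17} V145={p4} V156={p24} V235={p15} V245={p33} V246={p2} V346={p5} V356={p1}
C dims 6,15,10; δ0: rk 6, SNF 1^5·2; δ1: rk 9, SNF 1^9
degree 0: 6−6−0 = 0 → Ȟ^0 ≅ 0
degree 1: 15−9−6 = 0 plus torsion [2] → Ȟ^1 ≅ Z/2
degree 2: 10−0−9 = 1 → Ȟ^2 ≅ Z

Ȟ^0 ≅ 0,  Ȟ^1 ≅ Z/2,  Ȟ^2 ≅ Z


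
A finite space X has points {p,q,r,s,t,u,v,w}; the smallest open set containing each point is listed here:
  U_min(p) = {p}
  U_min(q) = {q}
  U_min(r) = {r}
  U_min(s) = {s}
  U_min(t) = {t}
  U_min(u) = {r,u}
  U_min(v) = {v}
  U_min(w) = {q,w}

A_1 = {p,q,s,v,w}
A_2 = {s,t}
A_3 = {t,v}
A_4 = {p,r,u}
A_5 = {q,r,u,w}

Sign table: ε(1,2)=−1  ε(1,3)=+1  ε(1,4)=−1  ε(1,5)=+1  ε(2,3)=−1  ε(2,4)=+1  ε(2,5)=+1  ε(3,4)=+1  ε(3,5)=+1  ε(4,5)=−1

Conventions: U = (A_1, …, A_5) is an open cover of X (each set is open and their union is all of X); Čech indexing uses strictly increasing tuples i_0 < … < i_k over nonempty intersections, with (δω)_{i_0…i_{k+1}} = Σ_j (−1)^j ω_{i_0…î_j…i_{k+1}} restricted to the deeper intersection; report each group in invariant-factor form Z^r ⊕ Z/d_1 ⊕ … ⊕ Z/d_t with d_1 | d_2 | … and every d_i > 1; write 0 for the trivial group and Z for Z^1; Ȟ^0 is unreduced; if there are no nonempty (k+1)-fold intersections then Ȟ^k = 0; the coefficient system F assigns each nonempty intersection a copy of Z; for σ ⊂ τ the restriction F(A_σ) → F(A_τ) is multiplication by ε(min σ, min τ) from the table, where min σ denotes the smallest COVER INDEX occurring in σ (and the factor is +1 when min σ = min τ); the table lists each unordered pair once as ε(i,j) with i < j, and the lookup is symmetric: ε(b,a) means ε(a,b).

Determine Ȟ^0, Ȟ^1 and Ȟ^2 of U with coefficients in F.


nerve of the cover:
  A12={s} A13={v} A14={p} A15={q,w} A23={t} A45={r,u}
C dims 5,6; δ0: rk 4, SNF 1^4
Ȟ^0 = (5 − 4) − 0 = 1, so Ȟ^0 ≅ Z
Ȟ^1 = (6 − 0) − 4 = 2, so Ȟ^1 ≅ Z^2
Ȟ^2 = (0 − 0) − 0 = 0, so Ȟ^2 ≅ 0

Ȟ^0 = Z; Ȟ^1 = Z^2; Ȟ^2 = 0


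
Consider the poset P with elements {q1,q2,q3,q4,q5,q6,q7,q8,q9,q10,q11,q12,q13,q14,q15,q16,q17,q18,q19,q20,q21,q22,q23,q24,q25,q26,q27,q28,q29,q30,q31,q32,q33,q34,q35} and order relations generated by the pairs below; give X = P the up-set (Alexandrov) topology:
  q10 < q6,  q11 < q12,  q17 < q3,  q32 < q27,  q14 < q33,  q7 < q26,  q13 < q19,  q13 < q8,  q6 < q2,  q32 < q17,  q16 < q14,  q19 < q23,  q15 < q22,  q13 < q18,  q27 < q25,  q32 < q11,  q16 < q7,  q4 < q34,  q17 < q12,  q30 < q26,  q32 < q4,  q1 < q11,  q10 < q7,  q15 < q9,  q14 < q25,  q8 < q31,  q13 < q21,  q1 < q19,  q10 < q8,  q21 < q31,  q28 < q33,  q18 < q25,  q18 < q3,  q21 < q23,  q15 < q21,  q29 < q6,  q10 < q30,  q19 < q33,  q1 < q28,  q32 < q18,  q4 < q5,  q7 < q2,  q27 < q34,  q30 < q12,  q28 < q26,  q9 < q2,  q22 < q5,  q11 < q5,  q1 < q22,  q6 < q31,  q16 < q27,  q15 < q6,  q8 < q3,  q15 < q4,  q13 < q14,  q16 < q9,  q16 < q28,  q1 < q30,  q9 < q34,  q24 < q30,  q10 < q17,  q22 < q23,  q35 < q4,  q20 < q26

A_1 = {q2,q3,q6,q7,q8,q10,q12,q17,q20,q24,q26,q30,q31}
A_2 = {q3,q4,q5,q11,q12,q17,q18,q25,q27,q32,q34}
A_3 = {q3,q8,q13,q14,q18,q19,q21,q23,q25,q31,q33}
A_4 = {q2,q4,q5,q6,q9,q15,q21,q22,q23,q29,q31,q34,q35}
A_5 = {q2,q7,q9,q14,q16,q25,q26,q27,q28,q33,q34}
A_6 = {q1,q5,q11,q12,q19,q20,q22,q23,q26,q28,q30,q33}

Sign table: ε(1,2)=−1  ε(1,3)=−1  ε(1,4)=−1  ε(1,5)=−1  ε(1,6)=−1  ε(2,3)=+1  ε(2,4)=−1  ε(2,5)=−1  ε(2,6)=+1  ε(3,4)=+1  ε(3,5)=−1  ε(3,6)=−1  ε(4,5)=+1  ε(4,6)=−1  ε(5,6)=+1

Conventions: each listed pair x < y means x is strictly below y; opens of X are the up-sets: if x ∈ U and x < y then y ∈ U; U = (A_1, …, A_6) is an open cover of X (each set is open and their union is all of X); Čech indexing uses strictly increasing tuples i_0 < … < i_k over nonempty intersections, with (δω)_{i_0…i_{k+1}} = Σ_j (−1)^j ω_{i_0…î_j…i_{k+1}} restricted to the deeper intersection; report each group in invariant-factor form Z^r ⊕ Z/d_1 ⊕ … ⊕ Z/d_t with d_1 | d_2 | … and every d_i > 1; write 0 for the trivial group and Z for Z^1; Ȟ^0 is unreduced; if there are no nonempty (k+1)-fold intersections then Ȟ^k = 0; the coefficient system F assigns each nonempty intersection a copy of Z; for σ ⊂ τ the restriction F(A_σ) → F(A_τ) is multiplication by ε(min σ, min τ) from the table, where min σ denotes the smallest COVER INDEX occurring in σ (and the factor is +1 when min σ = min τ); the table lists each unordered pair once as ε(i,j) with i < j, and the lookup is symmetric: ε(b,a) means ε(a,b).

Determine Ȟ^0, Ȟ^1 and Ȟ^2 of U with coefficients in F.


nonempty overlaps:
  A12={q3,q12,q17} A13={q3,q8,q31} A14={q2,q6,q31} A15={q2,q7,q26} A16={q12,q20,q26,q30} A23={q3,q18,q25} A24={q4,q5,q34} A25={q25,q27,q34} A26={q5,q11,q12} A34={q21,q23,q31} A35={q14,q25,q33} A36={q19,q23,q33} A45={q2,q9,q34} A46={q5,q22,q23} A56={q26,q28,q33}
  A123={q3} A126={q12} A134={q31} A145={q2} A156={q26} A235={q25} A245={q34} A246={q5} A346={q23} A356={q33}
C dims 6,15,10; δ0: rk 6, SNF 1^5·2; δ1: rk 9, SNF 1^9
degree 0: 6−6−0 = 0 → Ȟ^0 ≅ 0
degree 1: 15−9−6 = 0 plus torsion [2] → Ȟ^1 ≅ Z/2
degree 2: 10−0−9 = 1 → Ȟ^2 ≅ Z

Ȟ^0 = 0,  Ȟ^1 = Z/2,  Ȟ^2 = Z


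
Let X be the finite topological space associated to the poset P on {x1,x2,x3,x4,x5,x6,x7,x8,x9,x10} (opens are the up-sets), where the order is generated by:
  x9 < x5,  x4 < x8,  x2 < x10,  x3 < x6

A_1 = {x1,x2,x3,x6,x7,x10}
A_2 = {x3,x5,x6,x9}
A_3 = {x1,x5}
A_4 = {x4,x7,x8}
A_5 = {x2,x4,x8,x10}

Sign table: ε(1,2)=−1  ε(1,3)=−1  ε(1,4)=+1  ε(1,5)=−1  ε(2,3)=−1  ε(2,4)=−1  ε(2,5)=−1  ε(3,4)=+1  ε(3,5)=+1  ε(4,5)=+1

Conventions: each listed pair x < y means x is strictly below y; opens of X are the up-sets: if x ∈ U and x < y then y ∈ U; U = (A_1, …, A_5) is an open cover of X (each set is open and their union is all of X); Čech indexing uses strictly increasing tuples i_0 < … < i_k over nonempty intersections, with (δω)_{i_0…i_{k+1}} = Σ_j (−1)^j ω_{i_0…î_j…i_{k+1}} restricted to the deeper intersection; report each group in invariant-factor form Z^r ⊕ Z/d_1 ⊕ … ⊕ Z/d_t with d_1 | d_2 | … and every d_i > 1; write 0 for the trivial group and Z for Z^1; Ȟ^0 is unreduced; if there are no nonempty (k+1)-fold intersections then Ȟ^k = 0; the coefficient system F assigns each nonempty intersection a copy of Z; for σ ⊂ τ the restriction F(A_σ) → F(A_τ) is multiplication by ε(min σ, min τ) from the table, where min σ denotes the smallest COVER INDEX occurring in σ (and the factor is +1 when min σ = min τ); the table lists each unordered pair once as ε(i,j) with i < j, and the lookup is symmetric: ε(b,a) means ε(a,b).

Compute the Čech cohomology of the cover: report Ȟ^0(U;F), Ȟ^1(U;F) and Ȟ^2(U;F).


Ȟ^0(U;F) ≅ 0, Ȟ^1(U;F) ≅ Z ⊕ Z/2, Ȟ^2(U;F) ≅ 0

nonempty overlaps:
  A12={x3,x6} A13={x1} A14={x7} A15={x2,x10} A23={x5} A45={x4,x8}
C dims 5,6; δ0: rk 5, SNF 1^4·2
degree 0: 5−5−0 = 0 → Ȟ^0 ≅ 0
degree 1: 6−0−5 = 1 plus torsion [2] → Ȟ^1 ≅ Z ⊕ Z/2
degree 2: 0−0−0 = 0 → Ȟ^2 ≅ 0


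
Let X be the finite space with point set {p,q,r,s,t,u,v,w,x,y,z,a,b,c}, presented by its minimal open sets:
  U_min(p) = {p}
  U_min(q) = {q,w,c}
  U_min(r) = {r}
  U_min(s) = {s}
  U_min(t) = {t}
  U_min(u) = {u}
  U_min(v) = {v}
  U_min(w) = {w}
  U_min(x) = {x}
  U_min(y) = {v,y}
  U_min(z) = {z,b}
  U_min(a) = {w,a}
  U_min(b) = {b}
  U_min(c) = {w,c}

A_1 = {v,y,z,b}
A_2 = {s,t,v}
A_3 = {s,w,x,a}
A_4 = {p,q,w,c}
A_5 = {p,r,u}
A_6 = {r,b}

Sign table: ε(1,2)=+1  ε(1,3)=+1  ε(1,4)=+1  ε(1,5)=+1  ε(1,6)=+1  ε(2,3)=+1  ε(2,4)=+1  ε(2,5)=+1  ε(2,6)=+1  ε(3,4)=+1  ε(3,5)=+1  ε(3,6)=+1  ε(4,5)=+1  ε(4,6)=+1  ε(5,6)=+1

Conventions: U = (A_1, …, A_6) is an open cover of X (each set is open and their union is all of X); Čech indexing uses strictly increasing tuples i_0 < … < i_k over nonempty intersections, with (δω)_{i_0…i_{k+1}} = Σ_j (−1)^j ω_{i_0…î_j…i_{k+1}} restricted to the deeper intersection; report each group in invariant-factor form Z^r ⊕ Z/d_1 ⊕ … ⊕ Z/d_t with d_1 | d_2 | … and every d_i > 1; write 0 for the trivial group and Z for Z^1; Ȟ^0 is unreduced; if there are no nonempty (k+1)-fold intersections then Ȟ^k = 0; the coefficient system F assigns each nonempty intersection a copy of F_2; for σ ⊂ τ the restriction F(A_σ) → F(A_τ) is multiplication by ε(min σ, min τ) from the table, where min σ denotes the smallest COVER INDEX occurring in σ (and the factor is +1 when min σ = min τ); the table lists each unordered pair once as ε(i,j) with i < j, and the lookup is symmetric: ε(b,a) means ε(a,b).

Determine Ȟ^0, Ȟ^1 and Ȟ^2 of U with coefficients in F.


cover nerve:
  A12={v} A16={b} A23={s} A34={w} A45={p} A56={r}
C dims 6,6; δ0: rk_F2 5
Ȟ^0: (6−5)−0=1 ⇒ Z/2
Ȟ^1: (6−0)−5=1 ⇒ Z/2
Ȟ^2: (0−0)−0=0 ⇒ 0

Ȟ^0 = Z/2,  Ȟ^1 = Z/2,  Ȟ^2 = 0


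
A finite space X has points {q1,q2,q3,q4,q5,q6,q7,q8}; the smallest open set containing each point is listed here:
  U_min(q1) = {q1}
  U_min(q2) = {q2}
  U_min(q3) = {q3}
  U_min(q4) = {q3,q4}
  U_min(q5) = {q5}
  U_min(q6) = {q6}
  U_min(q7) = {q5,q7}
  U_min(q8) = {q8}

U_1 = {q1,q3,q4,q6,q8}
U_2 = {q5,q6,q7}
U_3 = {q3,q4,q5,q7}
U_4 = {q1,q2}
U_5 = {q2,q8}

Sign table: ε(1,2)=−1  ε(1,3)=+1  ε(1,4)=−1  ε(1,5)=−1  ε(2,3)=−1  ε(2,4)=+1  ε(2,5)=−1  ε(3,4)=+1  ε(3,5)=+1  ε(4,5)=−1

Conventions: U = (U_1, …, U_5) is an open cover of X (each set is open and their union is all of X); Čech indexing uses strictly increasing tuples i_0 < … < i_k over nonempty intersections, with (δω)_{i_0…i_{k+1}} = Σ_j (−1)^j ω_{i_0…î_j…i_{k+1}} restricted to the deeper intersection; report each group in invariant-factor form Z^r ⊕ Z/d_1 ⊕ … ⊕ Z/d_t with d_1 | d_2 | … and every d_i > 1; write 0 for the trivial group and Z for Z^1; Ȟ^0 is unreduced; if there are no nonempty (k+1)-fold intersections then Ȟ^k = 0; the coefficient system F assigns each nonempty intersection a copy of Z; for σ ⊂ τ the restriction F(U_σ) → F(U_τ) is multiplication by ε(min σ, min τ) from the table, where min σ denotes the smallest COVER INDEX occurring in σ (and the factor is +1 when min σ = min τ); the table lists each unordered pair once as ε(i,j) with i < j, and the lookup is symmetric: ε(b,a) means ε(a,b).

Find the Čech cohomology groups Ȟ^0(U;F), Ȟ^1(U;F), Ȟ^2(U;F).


Ȟ^0 ≅ 0, Ȟ^1 ≅ Z ⊕ Z/2, Ȟ^2 ≅ 0

intersection data:
  U12={q6} U13={q3,q4} U14={q1} U15={q8} U23={q5,q7} U45={q2}
C dims 5,6; δ0: rk 5, SNF 1^4·2
Ȟ^0 = (5 − 5) − 0 = 0, so Ȟ^0 ≅ 0
Ȟ^1 = (6 − 0) − 5 = 1 plus torsion [2], so Ȟ^1 ≅ Z ⊕ Z/2
Ȟ^2 = (0 − 0) − 0 = 0, so Ȟ^2 ≅ 0


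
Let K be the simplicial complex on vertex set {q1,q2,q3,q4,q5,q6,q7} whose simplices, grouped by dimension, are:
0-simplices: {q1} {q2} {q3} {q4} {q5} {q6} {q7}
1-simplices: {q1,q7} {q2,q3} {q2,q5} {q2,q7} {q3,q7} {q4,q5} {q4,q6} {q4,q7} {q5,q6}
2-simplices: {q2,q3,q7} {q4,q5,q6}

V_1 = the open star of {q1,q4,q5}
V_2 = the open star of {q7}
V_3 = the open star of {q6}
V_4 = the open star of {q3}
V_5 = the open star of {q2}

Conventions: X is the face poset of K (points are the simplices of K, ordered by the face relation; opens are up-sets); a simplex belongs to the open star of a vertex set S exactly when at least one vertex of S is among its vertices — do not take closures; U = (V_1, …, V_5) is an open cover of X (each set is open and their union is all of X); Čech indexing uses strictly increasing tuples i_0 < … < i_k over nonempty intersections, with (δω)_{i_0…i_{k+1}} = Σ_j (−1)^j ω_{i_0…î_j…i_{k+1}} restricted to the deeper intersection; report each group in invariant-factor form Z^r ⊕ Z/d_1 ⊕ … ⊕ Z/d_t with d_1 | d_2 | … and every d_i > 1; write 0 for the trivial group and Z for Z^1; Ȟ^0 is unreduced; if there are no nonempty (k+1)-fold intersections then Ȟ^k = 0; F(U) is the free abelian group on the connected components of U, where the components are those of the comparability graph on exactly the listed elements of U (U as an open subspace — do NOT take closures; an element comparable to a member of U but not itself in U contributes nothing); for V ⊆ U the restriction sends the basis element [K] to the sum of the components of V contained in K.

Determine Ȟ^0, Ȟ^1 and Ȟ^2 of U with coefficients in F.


nerve of the cover:
  V1={{q1},{q4},{q5},{q1,q7},{q2,q5},{q4,q5},{q4,q6},{q4,q7},{q5,q6},{q4,q5,q6}} V2={{q7},{q1,q7},{q2,q7},{q3,q7},{q4,q7},{q2,q3,q7}} V3={{q6},{q4,q6},{q5,q6},{q4,q5,q6}} V4={{q3},{q2,q3},{q3,q7},{q2,q3,q7}} V5={{q2},{q2,q3},{q2,q5},{q2,q7},{q2,q3,q7}}
  V12={{q1,q7},{q4,q7}} V13={{q4,q6},{q5,q6},{q4,q5,q6}} V15={{q2,q5}} V24={{q3,q7},{q2,q3,q7}} V25={{q2,q7},{q2,q3,q7}} V45={{q2,q3},{q2,q3,q7}}
  V245={{q2,q3,q7}}
components per intersection:
  V1: {{q1},{q1,q7}} {{q4},{q5},{q2,q5},{q4,q5},{q4,q6},{q4,q7},{q5,q6},{q4,q5,q6}}
  V2: {{q7},{q1,q7},{q2,q7},{q3,q7},{q4,q7},{q2,q3,q7}}
  V3: {{q6},{q4,q6},{q5,q6},{q4,q5,q6}}
  V4: {{q3},{q2,q3},{q3,q7},{q2,q3,q7}}
  V5: {{q2},{q2,q3},{q2,q5},{q2,q7},{q2,q3,q7}}
  V12: {{q1,q7}} {{q4,q7}}
  V13: {{q4,q6},{q5,q6},{q4,q5,q6}}
  V15: {{q2,q5}}
  V24: {{q3,q7},{q2,q3,q7}}
  V25: {{q2,q7},{q2,q3,q7}}
  V45: {{q2,q3},{q2,q3,q7}}
  V245: {{q2,q3,q7}}
C dims 6,7,1; δ0: rk 5, SNF 1^5; δ1: rk 1, SNF 1^1
Ȟ^0 = (6 − 5) − 0 = 1, so Ȟ^0 ≅ Z
Ȟ^1 = (7 − 1) − 5 = 1, so Ȟ^1 ≅ Z
Ȟ^2 = (1 − 0) − 1 = 0, so Ȟ^2 ≅ 0

Ȟ^0 = Z, Ȟ^1 = Z, Ȟ^2 = 0


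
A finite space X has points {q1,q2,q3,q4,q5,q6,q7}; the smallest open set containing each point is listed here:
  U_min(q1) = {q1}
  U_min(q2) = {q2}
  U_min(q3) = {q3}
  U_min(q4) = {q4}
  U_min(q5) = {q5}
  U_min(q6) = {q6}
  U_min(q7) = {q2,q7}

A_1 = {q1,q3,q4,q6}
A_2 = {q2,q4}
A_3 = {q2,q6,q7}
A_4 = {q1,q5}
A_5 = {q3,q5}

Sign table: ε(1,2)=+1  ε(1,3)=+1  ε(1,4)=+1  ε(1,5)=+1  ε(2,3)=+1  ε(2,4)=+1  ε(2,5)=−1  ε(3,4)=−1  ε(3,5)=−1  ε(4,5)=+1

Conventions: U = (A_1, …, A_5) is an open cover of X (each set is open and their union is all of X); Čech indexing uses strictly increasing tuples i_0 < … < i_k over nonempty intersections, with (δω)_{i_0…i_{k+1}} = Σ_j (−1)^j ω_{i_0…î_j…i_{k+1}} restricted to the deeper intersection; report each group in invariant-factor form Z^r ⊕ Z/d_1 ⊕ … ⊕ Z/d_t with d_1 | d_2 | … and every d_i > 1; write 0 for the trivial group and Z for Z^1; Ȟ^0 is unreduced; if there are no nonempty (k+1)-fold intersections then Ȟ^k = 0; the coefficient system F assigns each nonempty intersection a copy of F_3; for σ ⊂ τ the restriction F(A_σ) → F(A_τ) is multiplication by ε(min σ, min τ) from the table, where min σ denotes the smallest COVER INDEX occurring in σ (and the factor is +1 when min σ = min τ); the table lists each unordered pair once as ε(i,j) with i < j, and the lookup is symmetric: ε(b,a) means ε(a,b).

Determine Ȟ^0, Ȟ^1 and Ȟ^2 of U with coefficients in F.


Ȟ^0 = Z/3,  Ȟ^1 = Z/3 ⊕ Z/3,  Ȟ^2 = 0

intersection data:
  A12={q4} A13={q6} A14={q1} A15={q3} A23={q2} A45={q5}
C dims 5,6; δ0: rk_F3 4
Ȟ^0 = (5 − 4) − 0 = 1, so Ȟ^0 ≅ Z/3
Ȟ^1 = (6 − 0) − 4 = 2, so Ȟ^1 ≅ Z/3 ⊕ Z/3
Ȟ^2 = (0 − 0) − 0 = 0, so Ȟ^2 ≅ 0


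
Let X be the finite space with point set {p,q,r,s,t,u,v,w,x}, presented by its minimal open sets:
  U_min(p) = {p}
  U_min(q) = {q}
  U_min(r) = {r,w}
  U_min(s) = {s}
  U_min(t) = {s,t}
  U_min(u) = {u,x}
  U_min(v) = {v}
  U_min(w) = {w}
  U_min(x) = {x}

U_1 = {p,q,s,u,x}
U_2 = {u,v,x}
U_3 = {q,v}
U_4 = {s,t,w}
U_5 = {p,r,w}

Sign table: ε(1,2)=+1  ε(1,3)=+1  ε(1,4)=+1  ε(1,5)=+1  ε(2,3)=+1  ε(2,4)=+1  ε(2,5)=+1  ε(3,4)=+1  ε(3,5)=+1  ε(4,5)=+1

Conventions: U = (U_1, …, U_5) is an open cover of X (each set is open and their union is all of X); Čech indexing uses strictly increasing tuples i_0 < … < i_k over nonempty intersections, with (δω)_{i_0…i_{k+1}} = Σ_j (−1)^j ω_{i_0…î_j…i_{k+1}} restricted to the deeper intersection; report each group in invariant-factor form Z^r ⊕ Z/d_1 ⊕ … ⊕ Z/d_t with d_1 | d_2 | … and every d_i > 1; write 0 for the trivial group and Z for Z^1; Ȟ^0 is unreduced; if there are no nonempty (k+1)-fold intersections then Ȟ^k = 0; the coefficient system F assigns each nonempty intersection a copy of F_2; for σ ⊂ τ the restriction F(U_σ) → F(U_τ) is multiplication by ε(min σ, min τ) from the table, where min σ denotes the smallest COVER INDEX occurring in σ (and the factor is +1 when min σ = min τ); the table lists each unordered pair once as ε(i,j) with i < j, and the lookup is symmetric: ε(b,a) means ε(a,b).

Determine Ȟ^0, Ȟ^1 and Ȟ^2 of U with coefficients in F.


intersection data:
  U12={u,x} U13={q} U14={s} U15={p} U23={v} U45={w}
C dims 5,6; δ0: rk_F2 4
Ȟ^0 = (5 − 4) − 0 = 1, so Ȟ^0 ≅ Z/2
Ȟ^1 = (6 − 0) − 4 = 2, so Ȟ^1 ≅ Z/2 ⊕ Z/2
Ȟ^2 = (0 − 0) − 0 = 0, so Ȟ^2 ≅ 0

Ȟ^0(U;F) ≅ Z/2,  Ȟ^1(U;F) ≅ Z/2 ⊕ Z/2,  Ȟ^2(U;F) ≅ 0


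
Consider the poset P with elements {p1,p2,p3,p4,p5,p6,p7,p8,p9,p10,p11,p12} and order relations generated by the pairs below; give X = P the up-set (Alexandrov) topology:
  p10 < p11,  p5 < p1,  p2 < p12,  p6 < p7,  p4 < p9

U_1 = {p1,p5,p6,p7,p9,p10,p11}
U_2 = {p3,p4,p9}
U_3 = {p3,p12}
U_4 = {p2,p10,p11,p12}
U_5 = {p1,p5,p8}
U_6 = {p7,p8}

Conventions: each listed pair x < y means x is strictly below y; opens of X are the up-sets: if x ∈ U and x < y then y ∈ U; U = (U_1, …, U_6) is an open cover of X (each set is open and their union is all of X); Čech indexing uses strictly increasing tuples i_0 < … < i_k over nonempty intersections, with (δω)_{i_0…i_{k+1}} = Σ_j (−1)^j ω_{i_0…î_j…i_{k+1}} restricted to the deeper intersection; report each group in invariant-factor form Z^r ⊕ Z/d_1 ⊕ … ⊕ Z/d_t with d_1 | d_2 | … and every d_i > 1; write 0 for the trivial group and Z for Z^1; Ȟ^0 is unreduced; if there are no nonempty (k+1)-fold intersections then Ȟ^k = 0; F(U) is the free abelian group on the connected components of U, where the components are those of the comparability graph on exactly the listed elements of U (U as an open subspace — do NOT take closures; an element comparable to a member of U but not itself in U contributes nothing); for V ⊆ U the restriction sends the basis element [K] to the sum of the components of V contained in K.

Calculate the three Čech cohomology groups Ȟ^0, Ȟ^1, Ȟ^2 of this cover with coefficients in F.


intersection data:
  U12={p9} U14={p10,p11} U15={p1,p5} U16={p7} U23={p3} U34={p12} U56={p8}
components per intersection:
  U1: {p1,p5} {p6,p7} {p9} {p10,p11}
  U2: {p3} {p4,p9}
  U3: {p3} {p12}
  U4: {p2,p12} {p10,p11}
  U5: {p1,p5} {p8}
  U6: {p7} {p8}
  U12: {p9}
  U14: {p10,p11}
  U15: {p1,p5}
  U16: {p7}
  U23: {p3}
  U34: {p12}
  U56: {p8}
C dims 14,7; δ0: rk 7, SNF 1^7
Ȟ^0 = (14 − 7) − 0 = 7, so Ȟ^0 ≅ Z^7
Ȟ^1 = (7 − 0) − 7 = 0, so Ȟ^1 ≅ 0
Ȟ^2 = (0 − 0) − 0 = 0, so Ȟ^2 ≅ 0

Ȟ^0(U;F) ≅ Z^7, Ȟ^1(U;F) ≅ 0, Ȟ^2(U;F) ≅ 0
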